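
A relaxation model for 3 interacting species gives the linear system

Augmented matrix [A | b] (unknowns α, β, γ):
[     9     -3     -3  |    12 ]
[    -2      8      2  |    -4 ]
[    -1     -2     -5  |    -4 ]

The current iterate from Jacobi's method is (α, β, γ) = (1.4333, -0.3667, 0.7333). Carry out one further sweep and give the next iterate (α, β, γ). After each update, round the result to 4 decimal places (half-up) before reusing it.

One sweep:
  α = (12 - (-3)·-0.3667 - (-3)·0.7333) / (9) = 1.4555
  β = (-4 - (-2)·1.4333 - (2)·0.7333) / (8) = -0.3250
  γ = (-4 - (-1)·1.4333 - (-2)·-0.3667) / (-5) = 0.6600

(1.4555, -0.3250, 0.6600)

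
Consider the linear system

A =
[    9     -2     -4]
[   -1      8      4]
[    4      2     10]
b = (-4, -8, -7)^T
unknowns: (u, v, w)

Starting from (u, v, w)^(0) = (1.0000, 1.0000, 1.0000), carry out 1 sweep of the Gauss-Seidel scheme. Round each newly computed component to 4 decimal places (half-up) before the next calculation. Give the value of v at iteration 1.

Iteration 1:
  u = (-4 - (-2)·1.0000 - (-4)·1.0000) / (9) = 0.2222
  v = (-8 - (-1)·0.2222 - (4)·1.0000) / (8) = -1.4722
  w = (-7 - (4)·0.2222 - (2)·-1.4722) / (10) = -0.4944

-1.4722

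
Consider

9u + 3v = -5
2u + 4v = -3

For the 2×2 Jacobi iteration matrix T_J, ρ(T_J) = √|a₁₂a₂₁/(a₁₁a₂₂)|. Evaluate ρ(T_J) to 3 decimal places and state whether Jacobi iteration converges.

a₁₂a₂₁/(a₁₁a₂₂) = (3)·(2) / ((9)·(4)) = 0.166667
ρ = √|0.166667| = √0.166667 = 0.408
ρ < 1, so Jacobi converges

0.408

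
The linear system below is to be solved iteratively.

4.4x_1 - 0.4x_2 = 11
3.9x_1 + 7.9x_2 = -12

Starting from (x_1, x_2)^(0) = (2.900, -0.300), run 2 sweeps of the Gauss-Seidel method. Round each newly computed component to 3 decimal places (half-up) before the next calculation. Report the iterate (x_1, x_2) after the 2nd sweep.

Iteration 1:
  x_1 = (11 - (-0.4)·-0.300) / (4.4) = 2.473
  x_2 = (-12 - (3.9)·2.473) / (7.9) = -2.740
Iteration 2:
  x_1 = (11 - (-0.4)·-2.740) / (4.4) = 2.251
  x_2 = (-12 - (3.9)·2.251) / (7.9) = -2.630

(2.251, -2.630)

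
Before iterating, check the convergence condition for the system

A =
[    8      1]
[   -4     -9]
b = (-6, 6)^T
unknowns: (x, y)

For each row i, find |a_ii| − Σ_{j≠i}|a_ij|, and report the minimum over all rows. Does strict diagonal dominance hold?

row 1: |8| − (1) = 7
row 2: |-9| − (4) = 5
minimum over rows = 5 → strictly diagonally dominant (convergence guaranteed)

5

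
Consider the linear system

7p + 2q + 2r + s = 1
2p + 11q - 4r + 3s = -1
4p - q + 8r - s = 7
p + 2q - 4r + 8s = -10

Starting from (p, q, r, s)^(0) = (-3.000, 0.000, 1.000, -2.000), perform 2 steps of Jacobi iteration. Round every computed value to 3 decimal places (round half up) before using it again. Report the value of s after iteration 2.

-0.546

Iteration 1:
  p = (1 - (2)·0.000 - (2)·1.000 - (1)·-2.000) / (7) = 0.143
  q = (-1 - (2)·-3.000 - (-4)·1.000 - (3)·-2.000) / (11) = 1.364
  r = (7 - (4)·-3.000 - (-1)·0.000 - (-1)·-2.000) / (8) = 2.125
  s = (-10 - (1)·-3.000 - (2)·0.000 - (-4)·1.000) / (8) = -0.375
Iteration 2:
  p = (1 - (2)·1.364 - (2)·2.125 - (1)·-0.375) / (7) = -0.800
  q = (-1 - (2)·0.143 - (-4)·2.125 - (3)·-0.375) / (11) = 0.758
  r = (7 - (4)·0.143 - (-1)·1.364 - (-1)·-0.375) / (8) = 0.927
  s = (-10 - (1)·0.143 - (2)·1.364 - (-4)·2.125) / (8) = -0.546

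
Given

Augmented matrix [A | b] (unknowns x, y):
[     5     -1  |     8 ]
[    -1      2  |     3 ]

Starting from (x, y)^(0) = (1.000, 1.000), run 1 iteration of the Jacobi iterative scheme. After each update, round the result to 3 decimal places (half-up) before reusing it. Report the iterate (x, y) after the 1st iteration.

Iteration 1:
  x = (8 - (-1)·1.000) / (5) = 1.800
  y = (3 - (-1)·1.000) / (2) = 2.000

(1.800, 2.000)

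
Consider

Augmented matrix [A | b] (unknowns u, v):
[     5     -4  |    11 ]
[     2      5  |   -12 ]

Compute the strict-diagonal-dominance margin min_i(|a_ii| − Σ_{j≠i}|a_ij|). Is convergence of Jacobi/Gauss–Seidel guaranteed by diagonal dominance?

row 1: |5| − (4) = 1
row 2: |5| − (2) = 3
minimum over rows = 1 → strictly diagonally dominant (convergence guaranteed)

1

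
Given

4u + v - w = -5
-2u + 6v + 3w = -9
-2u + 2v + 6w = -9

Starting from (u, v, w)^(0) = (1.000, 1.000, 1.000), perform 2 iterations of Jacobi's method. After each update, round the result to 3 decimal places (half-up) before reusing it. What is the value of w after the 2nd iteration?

Iteration 1:
  u = (-5 - (1)·1.000 - (-1)·1.000) / (4) = -1.250
  v = (-9 - (-2)·1.000 - (3)·1.000) / (6) = -1.667
  w = (-9 - (-2)·1.000 - (2)·1.000) / (6) = -1.500
Iteration 2:
  u = (-5 - (1)·-1.667 - (-1)·-1.500) / (4) = -1.208
  v = (-9 - (-2)·-1.250 - (3)·-1.500) / (6) = -1.167
  w = (-9 - (-2)·-1.250 - (2)·-1.667) / (6) = -1.361

-1.361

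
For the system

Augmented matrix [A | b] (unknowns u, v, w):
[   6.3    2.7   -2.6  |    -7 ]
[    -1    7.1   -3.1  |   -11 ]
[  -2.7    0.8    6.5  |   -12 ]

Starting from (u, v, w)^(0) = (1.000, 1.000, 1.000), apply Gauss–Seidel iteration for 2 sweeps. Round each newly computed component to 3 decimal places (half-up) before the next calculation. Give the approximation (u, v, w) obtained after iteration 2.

(-1.457, -2.697, -2.119)

Iteration 1:
  u = (-7 - (2.7)·1.000 - (-2.6)·1.000) / (6.3) = -1.127
  v = (-11 - (-1)·-1.127 - (-3.1)·1.000) / (7.1) = -1.271
  w = (-12 - (-2.7)·-1.127 - (0.8)·-1.271) / (6.5) = -2.158
Iteration 2:
  u = (-7 - (2.7)·-1.271 - (-2.6)·-2.158) / (6.3) = -1.457
  v = (-11 - (-1)·-1.457 - (-3.1)·-2.158) / (7.1) = -2.697
  w = (-12 - (-2.7)·-1.457 - (0.8)·-2.697) / (6.5) = -2.119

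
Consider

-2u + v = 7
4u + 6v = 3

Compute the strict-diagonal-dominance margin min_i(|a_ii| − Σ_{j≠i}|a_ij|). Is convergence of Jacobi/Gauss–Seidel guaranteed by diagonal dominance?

1

row 1: |-2| − (1) = 1
row 2: |6| − (4) = 2
minimum over rows = 1 → strictly diagonally dominant (convergence guaranteed)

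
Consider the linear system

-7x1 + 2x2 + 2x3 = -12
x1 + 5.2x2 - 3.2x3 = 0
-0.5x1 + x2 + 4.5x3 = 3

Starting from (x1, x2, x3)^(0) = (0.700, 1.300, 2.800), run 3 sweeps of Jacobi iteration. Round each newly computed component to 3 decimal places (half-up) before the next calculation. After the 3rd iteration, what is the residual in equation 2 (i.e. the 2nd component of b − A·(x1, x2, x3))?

1.599

Iteration 1:
  x1 = (-12 - (2)·1.300 - (2)·2.800) / (-7) = 2.886
  x2 = (0 - (1)·0.700 - (-3.2)·2.800) / (5.2) = 1.588
  x3 = (3 - (-0.5)·0.700 - (1)·1.300) / (4.5) = 0.456
Iteration 2:
  x1 = (-12 - (2)·1.588 - (2)·0.456) / (-7) = 2.298
  x2 = (0 - (1)·2.886 - (-3.2)·0.456) / (5.2) = -0.274
  x3 = (3 - (-0.5)·2.886 - (1)·1.588) / (4.5) = 0.634
Iteration 3:
  x1 = (-12 - (2)·-0.274 - (2)·0.634) / (-7) = 1.817
  x2 = (0 - (1)·2.298 - (-3.2)·0.634) / (5.2) = -0.052
  x3 = (3 - (-0.5)·2.298 - (1)·-0.274) / (4.5) = 0.983
Residual b − A·x = (-1.143, 1.599, -0.463)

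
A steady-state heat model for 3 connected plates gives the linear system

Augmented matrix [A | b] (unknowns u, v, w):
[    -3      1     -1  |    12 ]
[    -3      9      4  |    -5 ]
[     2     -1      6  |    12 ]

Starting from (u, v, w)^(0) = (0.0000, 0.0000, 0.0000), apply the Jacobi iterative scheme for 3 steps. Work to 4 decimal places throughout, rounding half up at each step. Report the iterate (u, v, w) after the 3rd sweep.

Iteration 1:
  u = (12 - (1)·0.0000 - (-1)·0.0000) / (-3) = -4.0000
  v = (-5 - (-3)·0.0000 - (4)·0.0000) / (9) = -0.5556
  w = (12 - (2)·0.0000 - (-1)·0.0000) / (6) = 2.0000
Iteration 2:
  u = (12 - (1)·-0.5556 - (-1)·2.0000) / (-3) = -4.8519
  v = (-5 - (-3)·-4.0000 - (4)·2.0000) / (9) = -2.7778
  w = (12 - (2)·-4.0000 - (-1)·-0.5556) / (6) = 3.2407
Iteration 3:
  u = (12 - (1)·-2.7778 - (-1)·3.2407) / (-3) = -6.0062
  v = (-5 - (-3)·-4.8519 - (4)·3.2407) / (9) = -3.6132
  w = (12 - (2)·-4.8519 - (-1)·-2.7778) / (6) = 3.1543

(-6.0062, -3.6132, 3.1543)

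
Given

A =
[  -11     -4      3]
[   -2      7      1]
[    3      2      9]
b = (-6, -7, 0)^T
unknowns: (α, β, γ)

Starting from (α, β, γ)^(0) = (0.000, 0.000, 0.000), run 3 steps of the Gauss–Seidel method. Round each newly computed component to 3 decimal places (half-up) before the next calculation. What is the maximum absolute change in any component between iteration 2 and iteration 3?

0.065

Iteration 1:
  α = (-6 - (-4)·0.000 - (3)·0.000) / (-11) = 0.545
  β = (-7 - (-2)·0.545 - (1)·0.000) / (7) = -0.844
  γ = (0 - (3)·0.545 - (2)·-0.844) / (9) = 0.006
Iteration 2:
  α = (-6 - (-4)·-0.844 - (3)·0.006) / (-11) = 0.854
  β = (-7 - (-2)·0.854 - (1)·0.006) / (7) = -0.757
  γ = (0 - (3)·0.854 - (2)·-0.757) / (9) = -0.116
Iteration 3:
  α = (-6 - (-4)·-0.757 - (3)·-0.116) / (-11) = 0.789
  β = (-7 - (-2)·0.789 - (1)·-0.116) / (7) = -0.758
  γ = (0 - (3)·0.789 - (2)·-0.758) / (9) = -0.095
Change: (-0.065, -0.001, 0.021) → max |·| = 0.065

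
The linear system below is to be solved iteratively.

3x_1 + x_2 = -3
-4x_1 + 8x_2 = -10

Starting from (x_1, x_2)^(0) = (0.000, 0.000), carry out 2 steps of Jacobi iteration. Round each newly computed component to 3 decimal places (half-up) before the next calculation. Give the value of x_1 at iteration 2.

-0.583

Iteration 1:
  x_1 = (-3 - (1)·0.000) / (3) = -1.000
  x_2 = (-10 - (-4)·0.000) / (8) = -1.250
Iteration 2:
  x_1 = (-3 - (1)·-1.250) / (3) = -0.583
  x_2 = (-10 - (-4)·-1.000) / (8) = -1.750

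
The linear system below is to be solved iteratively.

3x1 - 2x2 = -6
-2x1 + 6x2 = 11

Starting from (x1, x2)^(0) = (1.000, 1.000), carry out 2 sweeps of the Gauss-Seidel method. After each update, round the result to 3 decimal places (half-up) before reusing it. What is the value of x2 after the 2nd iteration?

Iteration 1:
  x1 = (-6 - (-2)·1.000) / (3) = -1.333
  x2 = (11 - (-2)·-1.333) / (6) = 1.389
Iteration 2:
  x1 = (-6 - (-2)·1.389) / (3) = -1.074
  x2 = (11 - (-2)·-1.074) / (6) = 1.475

1.475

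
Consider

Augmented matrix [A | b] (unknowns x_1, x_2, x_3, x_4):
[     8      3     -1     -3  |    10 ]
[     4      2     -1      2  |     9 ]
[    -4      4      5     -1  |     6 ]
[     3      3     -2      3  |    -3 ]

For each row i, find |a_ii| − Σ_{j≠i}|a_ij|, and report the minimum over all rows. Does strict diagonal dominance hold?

-5

row 1: |8| − (3+1+3) = 1
row 2: |2| − (4+1+2) = -5
row 3: |5| − (4+4+1) = -4
row 4: |3| − (3+3+2) = -5
minimum over rows = -5 → not strictly diagonally dominant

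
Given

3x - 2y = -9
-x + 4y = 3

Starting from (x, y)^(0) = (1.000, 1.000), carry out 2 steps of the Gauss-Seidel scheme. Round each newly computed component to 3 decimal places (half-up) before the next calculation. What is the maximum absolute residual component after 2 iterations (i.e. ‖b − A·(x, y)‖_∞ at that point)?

Iteration 1:
  x = (-9 - (-2)·1.000) / (3) = -2.333
  y = (3 - (-1)·-2.333) / (4) = 0.167
Iteration 2:
  x = (-9 - (-2)·0.167) / (3) = -2.889
  y = (3 - (-1)·-2.889) / (4) = 0.028
Residual b − A·x = (-0.277, -0.001); ∞-norm = 0.277

0.277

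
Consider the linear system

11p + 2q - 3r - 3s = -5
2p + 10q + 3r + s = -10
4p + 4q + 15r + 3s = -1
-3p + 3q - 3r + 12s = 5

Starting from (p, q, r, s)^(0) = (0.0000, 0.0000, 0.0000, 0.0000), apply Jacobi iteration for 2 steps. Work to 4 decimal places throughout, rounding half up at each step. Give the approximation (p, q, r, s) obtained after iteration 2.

Iteration 1:
  p = (-5 - (2)·0.0000 - (-3)·0.0000 - (-3)·0.0000) / (11) = -0.4545
  q = (-10 - (2)·0.0000 - (3)·0.0000 - (1)·0.0000) / (10) = -1.0000
  r = (-1 - (4)·0.0000 - (4)·0.0000 - (3)·0.0000) / (15) = -0.0667
  s = (5 - (-3)·0.0000 - (3)·0.0000 - (-3)·0.0000) / (12) = 0.4167
Iteration 2:
  p = (-5 - (2)·-1.0000 - (-3)·-0.0667 - (-3)·0.4167) / (11) = -0.1773
  q = (-10 - (2)·-0.4545 - (3)·-0.0667 - (1)·0.4167) / (10) = -0.9308
  r = (-1 - (4)·-0.4545 - (4)·-1.0000 - (3)·0.4167) / (15) = 0.2379
  s = (5 - (-3)·-0.4545 - (3)·-1.0000 - (-3)·-0.0667) / (12) = 0.5364

(-0.1773, -0.9308, 0.2379, 0.5364)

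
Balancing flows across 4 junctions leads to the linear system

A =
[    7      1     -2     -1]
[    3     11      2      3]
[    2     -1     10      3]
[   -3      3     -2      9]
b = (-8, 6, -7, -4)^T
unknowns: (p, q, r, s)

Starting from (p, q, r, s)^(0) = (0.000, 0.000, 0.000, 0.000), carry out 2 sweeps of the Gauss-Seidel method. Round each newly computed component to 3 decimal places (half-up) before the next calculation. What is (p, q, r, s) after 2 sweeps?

Iteration 1:
  p = (-8 - (1)·0.000 - (-2)·0.000 - (-1)·0.000) / (7) = -1.143
  q = (6 - (3)·-1.143 - (2)·0.000 - (3)·0.000) / (11) = 0.857
  r = (-7 - (2)·-1.143 - (-1)·0.857 - (3)·0.000) / (10) = -0.386
  s = (-4 - (-3)·-1.143 - (3)·0.857 - (-2)·-0.386) / (9) = -1.197
Iteration 2:
  p = (-8 - (1)·0.857 - (-2)·-0.386 - (-1)·-1.197) / (7) = -1.547
  q = (6 - (3)·-1.547 - (2)·-0.386 - (3)·-1.197) / (11) = 1.364
  r = (-7 - (2)·-1.547 - (-1)·1.364 - (3)·-1.197) / (10) = 0.105
  s = (-4 - (-3)·-1.547 - (3)·1.364 - (-2)·0.105) / (9) = -1.391

(-1.547, 1.364, 0.105, -1.391)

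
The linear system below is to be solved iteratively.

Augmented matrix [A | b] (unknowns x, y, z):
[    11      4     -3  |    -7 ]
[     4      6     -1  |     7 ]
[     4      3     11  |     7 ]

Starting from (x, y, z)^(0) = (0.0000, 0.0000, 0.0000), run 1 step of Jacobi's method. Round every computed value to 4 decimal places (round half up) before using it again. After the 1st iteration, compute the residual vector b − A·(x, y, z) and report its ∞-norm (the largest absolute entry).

Iteration 1:
  x = (-7 - (4)·0.0000 - (-3)·0.0000) / (11) = -0.6364
  y = (7 - (4)·0.0000 - (-1)·0.0000) / (6) = 1.1667
  z = (7 - (4)·0.0000 - (3)·0.0000) / (11) = 0.6364
Residual b − A·x = (-2.7572, 3.1818, -0.9549); ∞-norm = 3.1818

3.1818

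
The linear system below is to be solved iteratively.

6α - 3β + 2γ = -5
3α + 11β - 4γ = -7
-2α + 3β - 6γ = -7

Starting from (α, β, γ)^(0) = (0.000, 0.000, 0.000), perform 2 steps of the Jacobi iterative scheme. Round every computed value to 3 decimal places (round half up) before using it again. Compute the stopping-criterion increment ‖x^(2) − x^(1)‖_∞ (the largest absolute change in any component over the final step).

0.707

Iteration 1:
  α = (-5 - (-3)·0.000 - (2)·0.000) / (6) = -0.833
  β = (-7 - (3)·0.000 - (-4)·0.000) / (11) = -0.636
  γ = (-7 - (-2)·0.000 - (3)·0.000) / (-6) = 1.167
Iteration 2:
  α = (-5 - (-3)·-0.636 - (2)·1.167) / (6) = -1.540
  β = (-7 - (3)·-0.833 - (-4)·1.167) / (11) = 0.015
  γ = (-7 - (-2)·-0.833 - (3)·-0.636) / (-6) = 1.126
Change: (-0.707, 0.651, -0.041) → max |·| = 0.707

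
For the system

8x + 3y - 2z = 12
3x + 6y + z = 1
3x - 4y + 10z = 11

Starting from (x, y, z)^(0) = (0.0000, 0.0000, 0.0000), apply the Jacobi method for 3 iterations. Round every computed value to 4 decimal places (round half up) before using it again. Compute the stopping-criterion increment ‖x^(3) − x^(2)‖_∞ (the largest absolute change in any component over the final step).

0.4371

Iteration 1:
  x = (12 - (3)·0.0000 - (-2)·0.0000) / (8) = 1.5000
  y = (1 - (3)·0.0000 - (1)·0.0000) / (6) = 0.1667
  z = (11 - (3)·0.0000 - (-4)·0.0000) / (10) = 1.1000
Iteration 2:
  x = (12 - (3)·0.1667 - (-2)·1.1000) / (8) = 1.7125
  y = (1 - (3)·1.5000 - (1)·1.1000) / (6) = -0.7667
  z = (11 - (3)·1.5000 - (-4)·0.1667) / (10) = 0.7167
Iteration 3:
  x = (12 - (3)·-0.7667 - (-2)·0.7167) / (8) = 1.9667
  y = (1 - (3)·1.7125 - (1)·0.7167) / (6) = -0.8090
  z = (11 - (3)·1.7125 - (-4)·-0.7667) / (10) = 0.2796
Change: (0.2542, -0.0423, -0.4371) → max |·| = 0.4371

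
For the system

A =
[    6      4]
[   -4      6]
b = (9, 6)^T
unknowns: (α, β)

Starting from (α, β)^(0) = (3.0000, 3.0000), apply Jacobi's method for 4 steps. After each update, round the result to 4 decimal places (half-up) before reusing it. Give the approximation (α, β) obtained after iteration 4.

(1.0555, 1.7037)

Iteration 1:
  α = (9 - (4)·3.0000) / (6) = -0.5000
  β = (6 - (-4)·3.0000) / (6) = 3.0000
Iteration 2:
  α = (9 - (4)·3.0000) / (6) = -0.5000
  β = (6 - (-4)·-0.5000) / (6) = 0.6667
Iteration 3:
  α = (9 - (4)·0.6667) / (6) = 1.0555
  β = (6 - (-4)·-0.5000) / (6) = 0.6667
Iteration 4:
  α = (9 - (4)·0.6667) / (6) = 1.0555
  β = (6 - (-4)·1.0555) / (6) = 1.7037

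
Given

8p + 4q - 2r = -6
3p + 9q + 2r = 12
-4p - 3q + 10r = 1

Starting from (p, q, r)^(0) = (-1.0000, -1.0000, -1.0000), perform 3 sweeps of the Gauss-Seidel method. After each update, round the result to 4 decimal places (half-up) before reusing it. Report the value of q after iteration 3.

Iteration 1:
  p = (-6 - (4)·-1.0000 - (-2)·-1.0000) / (8) = -0.5000
  q = (12 - (3)·-0.5000 - (2)·-1.0000) / (9) = 1.7222
  r = (1 - (-4)·-0.5000 - (-3)·1.7222) / (10) = 0.4167
Iteration 2:
  p = (-6 - (4)·1.7222 - (-2)·0.4167) / (8) = -1.5069
  q = (12 - (3)·-1.5069 - (2)·0.4167) / (9) = 1.7430
  r = (1 - (-4)·-1.5069 - (-3)·1.7430) / (10) = 0.0201
Iteration 3:
  p = (-6 - (4)·1.7430 - (-2)·0.0201) / (8) = -1.6165
  q = (12 - (3)·-1.6165 - (2)·0.0201) / (9) = 1.8677
  r = (1 - (-4)·-1.6165 - (-3)·1.8677) / (10) = 0.0137

1.8677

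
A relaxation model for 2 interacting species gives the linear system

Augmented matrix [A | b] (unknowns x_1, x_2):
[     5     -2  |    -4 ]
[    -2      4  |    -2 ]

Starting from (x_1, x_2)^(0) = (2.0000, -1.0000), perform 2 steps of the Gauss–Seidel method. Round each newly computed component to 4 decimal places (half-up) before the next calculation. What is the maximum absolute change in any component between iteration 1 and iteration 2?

Iteration 1:
  x_1 = (-4 - (-2)·-1.0000) / (5) = -1.2000
  x_2 = (-2 - (-2)·-1.2000) / (4) = -1.1000
Iteration 2:
  x_1 = (-4 - (-2)·-1.1000) / (5) = -1.2400
  x_2 = (-2 - (-2)·-1.2400) / (4) = -1.1200
Change: (-0.0400, -0.0200) → max |·| = 0.0400

0.0400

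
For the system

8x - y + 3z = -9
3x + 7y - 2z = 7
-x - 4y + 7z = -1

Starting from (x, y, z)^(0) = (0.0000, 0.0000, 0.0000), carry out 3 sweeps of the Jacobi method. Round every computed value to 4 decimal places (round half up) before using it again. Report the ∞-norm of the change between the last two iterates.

Iteration 1:
  x = (-9 - (-1)·0.0000 - (3)·0.0000) / (8) = -1.1250
  y = (7 - (3)·0.0000 - (-2)·0.0000) / (7) = 1.0000
  z = (-1 - (-1)·0.0000 - (-4)·0.0000) / (7) = -0.1429
Iteration 2:
  x = (-9 - (-1)·1.0000 - (3)·-0.1429) / (8) = -0.9464
  y = (7 - (3)·-1.1250 - (-2)·-0.1429) / (7) = 1.4413
  z = (-1 - (-1)·-1.1250 - (-4)·1.0000) / (7) = 0.2679
Iteration 3:
  x = (-9 - (-1)·1.4413 - (3)·0.2679) / (8) = -1.0453
  y = (7 - (3)·-0.9464 - (-2)·0.2679) / (7) = 1.4821
  z = (-1 - (-1)·-0.9464 - (-4)·1.4413) / (7) = 0.5455
Change: (-0.0989, 0.0408, 0.2776) → max |·| = 0.2776

0.2776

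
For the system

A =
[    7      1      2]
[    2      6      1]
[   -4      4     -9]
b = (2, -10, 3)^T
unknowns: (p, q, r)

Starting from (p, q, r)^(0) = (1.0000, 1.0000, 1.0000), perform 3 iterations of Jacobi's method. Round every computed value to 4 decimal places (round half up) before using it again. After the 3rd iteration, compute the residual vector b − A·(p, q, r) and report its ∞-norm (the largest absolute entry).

Iteration 1:
  p = (2 - (1)·1.0000 - (2)·1.0000) / (7) = -0.1429
  q = (-10 - (2)·1.0000 - (1)·1.0000) / (6) = -2.1667
  r = (3 - (-4)·1.0000 - (4)·1.0000) / (-9) = -0.3333
Iteration 2:
  p = (2 - (1)·-2.1667 - (2)·-0.3333) / (7) = 0.6905
  q = (-10 - (2)·-0.1429 - (1)·-0.3333) / (6) = -1.5635
  r = (3 - (-4)·-0.1429 - (4)·-2.1667) / (-9) = -1.2328
Iteration 3:
  p = (2 - (1)·-1.5635 - (2)·-1.2328) / (7) = 0.8613
  q = (-10 - (2)·0.6905 - (1)·-1.2328) / (6) = -1.6914
  r = (3 - (-4)·0.6905 - (4)·-1.5635) / (-9) = -1.3351
Residual b − A·x = (0.3325, -0.2391, 1.1949); ∞-norm = 1.1949

1.1949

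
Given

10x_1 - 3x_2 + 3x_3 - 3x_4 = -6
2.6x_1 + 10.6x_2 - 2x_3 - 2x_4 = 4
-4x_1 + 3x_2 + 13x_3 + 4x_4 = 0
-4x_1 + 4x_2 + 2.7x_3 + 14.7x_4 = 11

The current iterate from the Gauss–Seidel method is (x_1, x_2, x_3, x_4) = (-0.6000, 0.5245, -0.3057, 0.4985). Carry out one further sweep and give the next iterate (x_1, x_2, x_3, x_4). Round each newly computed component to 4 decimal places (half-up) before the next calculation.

(-0.2014, 0.4631, -0.3222, 0.6267)

One sweep:
  x_1 = (-6 - (-3)·0.5245 - (3)·-0.3057 - (-3)·0.4985) / (10) = -0.2014
  x_2 = (4 - (2.6)·-0.2014 - (-2)·-0.3057 - (-2)·0.4985) / (10.6) = 0.4631
  x_3 = (0 - (-4)·-0.2014 - (3)·0.4631 - (4)·0.4985) / (13) = -0.3222
  x_4 = (11 - (-4)·-0.2014 - (4)·0.4631 - (2.7)·-0.3222) / (14.7) = 0.6267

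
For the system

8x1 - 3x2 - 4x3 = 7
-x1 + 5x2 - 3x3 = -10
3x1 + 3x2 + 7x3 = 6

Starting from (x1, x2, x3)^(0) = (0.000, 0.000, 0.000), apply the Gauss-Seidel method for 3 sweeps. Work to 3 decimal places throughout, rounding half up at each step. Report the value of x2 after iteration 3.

Iteration 1:
  x1 = (7 - (-3)·0.000 - (-4)·0.000) / (8) = 0.875
  x2 = (-10 - (-1)·0.875 - (-3)·0.000) / (5) = -1.825
  x3 = (6 - (3)·0.875 - (3)·-1.825) / (7) = 1.264
Iteration 2:
  x1 = (7 - (-3)·-1.825 - (-4)·1.264) / (8) = 0.823
  x2 = (-10 - (-1)·0.823 - (-3)·1.264) / (5) = -1.077
  x3 = (6 - (3)·0.823 - (3)·-1.077) / (7) = 0.966
Iteration 3:
  x1 = (7 - (-3)·-1.077 - (-4)·0.966) / (8) = 0.954
  x2 = (-10 - (-1)·0.954 - (-3)·0.966) / (5) = -1.230
  x3 = (6 - (3)·0.954 - (3)·-1.230) / (7) = 0.975

-1.230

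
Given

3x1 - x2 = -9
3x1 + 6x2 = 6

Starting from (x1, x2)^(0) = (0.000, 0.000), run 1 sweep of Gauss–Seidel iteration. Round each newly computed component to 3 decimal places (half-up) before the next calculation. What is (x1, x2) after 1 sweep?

Iteration 1:
  x1 = (-9 - (-1)·0.000) / (3) = -3.000
  x2 = (6 - (3)·-3.000) / (6) = 2.500

(-3.000, 2.500)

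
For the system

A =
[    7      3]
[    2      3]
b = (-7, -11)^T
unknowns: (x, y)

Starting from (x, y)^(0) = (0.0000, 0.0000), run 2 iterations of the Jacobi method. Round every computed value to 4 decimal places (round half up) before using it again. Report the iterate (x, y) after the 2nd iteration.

Iteration 1:
  x = (-7 - (3)·0.0000) / (7) = -1.0000
  y = (-11 - (2)·0.0000) / (3) = -3.6667
Iteration 2:
  x = (-7 - (3)·-3.6667) / (7) = 0.5714
  y = (-11 - (2)·-1.0000) / (3) = -3.0000

(0.5714, -3.0000)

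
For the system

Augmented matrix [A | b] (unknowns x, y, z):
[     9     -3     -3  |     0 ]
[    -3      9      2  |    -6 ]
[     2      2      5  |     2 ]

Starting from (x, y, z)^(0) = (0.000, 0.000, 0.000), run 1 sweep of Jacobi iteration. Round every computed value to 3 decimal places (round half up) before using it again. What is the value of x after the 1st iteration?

0.000

Iteration 1:
  x = (0 - (-3)·0.000 - (-3)·0.000) / (9) = 0.000
  y = (-6 - (-3)·0.000 - (2)·0.000) / (9) = -0.667
  z = (2 - (2)·0.000 - (2)·0.000) / (5) = 0.400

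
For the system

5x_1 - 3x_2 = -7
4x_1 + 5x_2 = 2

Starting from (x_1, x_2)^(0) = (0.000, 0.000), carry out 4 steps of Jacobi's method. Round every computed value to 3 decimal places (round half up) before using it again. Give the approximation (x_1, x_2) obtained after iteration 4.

Iteration 1:
  x_1 = (-7 - (-3)·0.000) / (5) = -1.400
  x_2 = (2 - (4)·0.000) / (5) = 0.400
Iteration 2:
  x_1 = (-7 - (-3)·0.400) / (5) = -1.160
  x_2 = (2 - (4)·-1.400) / (5) = 1.520
Iteration 3:
  x_1 = (-7 - (-3)·1.520) / (5) = -0.488
  x_2 = (2 - (4)·-1.160) / (5) = 1.328
Iteration 4:
  x_1 = (-7 - (-3)·1.328) / (5) = -0.603
  x_2 = (2 - (4)·-0.488) / (5) = 0.790

(-0.603, 0.790)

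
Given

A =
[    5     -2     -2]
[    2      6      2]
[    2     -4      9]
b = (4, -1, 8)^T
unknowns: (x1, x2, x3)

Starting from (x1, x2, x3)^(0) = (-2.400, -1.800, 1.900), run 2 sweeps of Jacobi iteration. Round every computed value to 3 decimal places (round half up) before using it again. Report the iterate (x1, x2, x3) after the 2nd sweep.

(1.049, -0.654, 0.702)

Iteration 1:
  x1 = (4 - (-2)·-1.800 - (-2)·1.900) / (5) = 0.840
  x2 = (-1 - (2)·-2.400 - (2)·1.900) / (6) = 0.000
  x3 = (8 - (2)·-2.400 - (-4)·-1.800) / (9) = 0.622
Iteration 2:
  x1 = (4 - (-2)·0.000 - (-2)·0.622) / (5) = 1.049
  x2 = (-1 - (2)·0.840 - (2)·0.622) / (6) = -0.654
  x3 = (8 - (2)·0.840 - (-4)·0.000) / (9) = 0.702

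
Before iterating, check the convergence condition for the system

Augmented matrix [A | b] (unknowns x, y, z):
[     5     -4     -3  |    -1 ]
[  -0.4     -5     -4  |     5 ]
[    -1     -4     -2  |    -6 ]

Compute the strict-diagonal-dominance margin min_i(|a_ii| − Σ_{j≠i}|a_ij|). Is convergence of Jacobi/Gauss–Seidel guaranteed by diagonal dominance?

row 1: |5| − (4+3) = -2
row 2: |-5| − (0.4+4) = 0.6
row 3: |-2| − (1+4) = -3
minimum over rows = -3 → not strictly diagonally dominant

-3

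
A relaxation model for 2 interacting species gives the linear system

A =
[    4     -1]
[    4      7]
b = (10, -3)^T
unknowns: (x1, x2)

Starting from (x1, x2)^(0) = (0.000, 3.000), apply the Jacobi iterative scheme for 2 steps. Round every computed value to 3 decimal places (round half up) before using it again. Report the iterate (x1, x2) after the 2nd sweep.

Iteration 1:
  x1 = (10 - (-1)·3.000) / (4) = 3.250
  x2 = (-3 - (4)·0.000) / (7) = -0.429
Iteration 2:
  x1 = (10 - (-1)·-0.429) / (4) = 2.393
  x2 = (-3 - (4)·3.250) / (7) = -2.286

(2.393, -2.286)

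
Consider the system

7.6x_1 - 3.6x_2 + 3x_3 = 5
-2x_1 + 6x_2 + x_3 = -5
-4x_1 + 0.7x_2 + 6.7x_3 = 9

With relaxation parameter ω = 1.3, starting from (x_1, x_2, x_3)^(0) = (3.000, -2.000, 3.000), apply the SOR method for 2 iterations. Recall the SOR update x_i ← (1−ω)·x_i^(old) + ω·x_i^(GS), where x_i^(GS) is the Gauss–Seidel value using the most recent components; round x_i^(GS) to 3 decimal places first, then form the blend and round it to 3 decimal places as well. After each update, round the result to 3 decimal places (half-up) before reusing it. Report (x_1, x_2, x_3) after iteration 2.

(0.773, 0.178, 2.628)

Iteration 1:
  x_1: GS value = (5 - (-3.6)·-2.000 - (3)·3.000) / (7.6) = -1.474;  x_1 ← (1−ω)·3.000 + ω·-1.474 = -2.816
  x_2: GS value = (-5 - (-2)·-2.816 - (1)·3.000) / (6) = -2.272;  x_2 ← (1−ω)·-2.000 + ω·-2.272 = -2.354
  x_3: GS value = (9 - (-4)·-2.816 - (0.7)·-2.354) / (6.7) = -0.092;  x_3 ← (1−ω)·3.000 + ω·-0.092 = -1.020
Iteration 2:
  x_1: GS value = (5 - (-3.6)·-2.354 - (3)·-1.020) / (7.6) = -0.055;  x_1 ← (1−ω)·-2.816 + ω·-0.055 = 0.773
  x_2: GS value = (-5 - (-2)·0.773 - (1)·-1.020) / (6) = -0.406;  x_2 ← (1−ω)·-2.354 + ω·-0.406 = 0.178
  x_3: GS value = (9 - (-4)·0.773 - (0.7)·0.178) / (6.7) = 1.786;  x_3 ← (1−ω)·-1.020 + ω·1.786 = 2.628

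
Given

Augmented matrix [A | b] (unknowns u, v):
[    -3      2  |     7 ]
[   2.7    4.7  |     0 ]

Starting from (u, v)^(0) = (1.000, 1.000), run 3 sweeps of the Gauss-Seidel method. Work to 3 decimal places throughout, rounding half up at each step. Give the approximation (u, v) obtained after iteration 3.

Iteration 1:
  u = (7 - (2)·1.000) / (-3) = -1.667
  v = (0 - (2.7)·-1.667) / (4.7) = 0.958
Iteration 2:
  u = (7 - (2)·0.958) / (-3) = -1.695
  v = (0 - (2.7)·-1.695) / (4.7) = 0.974
Iteration 3:
  u = (7 - (2)·0.974) / (-3) = -1.684
  v = (0 - (2.7)·-1.684) / (4.7) = 0.967

(-1.684, 0.967)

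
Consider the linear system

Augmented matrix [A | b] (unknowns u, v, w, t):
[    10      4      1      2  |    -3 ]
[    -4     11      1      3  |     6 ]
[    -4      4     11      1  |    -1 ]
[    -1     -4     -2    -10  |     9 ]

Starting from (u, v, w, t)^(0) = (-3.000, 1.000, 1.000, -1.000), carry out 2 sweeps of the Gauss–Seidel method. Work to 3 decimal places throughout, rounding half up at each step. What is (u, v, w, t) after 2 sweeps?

(-0.271, 0.746, -0.373, -1.097)

Iteration 1:
  u = (-3 - (4)·1.000 - (1)·1.000 - (2)·-1.000) / (10) = -0.600
  v = (6 - (-4)·-0.600 - (1)·1.000 - (3)·-1.000) / (11) = 0.509
  w = (-1 - (-4)·-0.600 - (4)·0.509 - (1)·-1.000) / (11) = -0.403
  t = (9 - (-1)·-0.600 - (-4)·0.509 - (-2)·-0.403) / (-10) = -0.963
Iteration 2:
  u = (-3 - (4)·0.509 - (1)·-0.403 - (2)·-0.963) / (10) = -0.271
  v = (6 - (-4)·-0.271 - (1)·-0.403 - (3)·-0.963) / (11) = 0.746
  w = (-1 - (-4)·-0.271 - (4)·0.746 - (1)·-0.963) / (11) = -0.373
  t = (9 - (-1)·-0.271 - (-4)·0.746 - (-2)·-0.373) / (-10) = -1.097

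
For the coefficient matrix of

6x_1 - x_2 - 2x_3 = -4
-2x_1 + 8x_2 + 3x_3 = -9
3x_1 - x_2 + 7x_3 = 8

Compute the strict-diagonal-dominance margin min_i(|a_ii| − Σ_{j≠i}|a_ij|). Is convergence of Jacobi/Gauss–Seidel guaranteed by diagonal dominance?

row 1: |6| − (1+2) = 3
row 2: |8| − (2+3) = 3
row 3: |7| − (3+1) = 3
minimum over rows = 3 → strictly diagonally dominant (convergence guaranteed)

3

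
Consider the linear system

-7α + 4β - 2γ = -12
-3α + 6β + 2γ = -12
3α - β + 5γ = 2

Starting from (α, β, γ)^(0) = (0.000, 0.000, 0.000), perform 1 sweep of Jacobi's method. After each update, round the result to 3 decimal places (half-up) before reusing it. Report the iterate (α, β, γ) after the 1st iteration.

Iteration 1:
  α = (-12 - (4)·0.000 - (-2)·0.000) / (-7) = 1.714
  β = (-12 - (-3)·0.000 - (2)·0.000) / (6) = -2.000
  γ = (2 - (3)·0.000 - (-1)·0.000) / (5) = 0.400

(1.714, -2.000, 0.400)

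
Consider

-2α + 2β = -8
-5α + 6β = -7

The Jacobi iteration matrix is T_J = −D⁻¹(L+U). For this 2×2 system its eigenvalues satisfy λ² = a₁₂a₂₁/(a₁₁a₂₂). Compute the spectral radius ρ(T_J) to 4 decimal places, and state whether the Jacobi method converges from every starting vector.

a₁₂a₂₁/(a₁₁a₂₂) = (2)·(-5) / ((-2)·(6)) = 0.833333
ρ = √|0.833333| = √0.833333 = 0.9129
ρ < 1, so Jacobi converges

0.9129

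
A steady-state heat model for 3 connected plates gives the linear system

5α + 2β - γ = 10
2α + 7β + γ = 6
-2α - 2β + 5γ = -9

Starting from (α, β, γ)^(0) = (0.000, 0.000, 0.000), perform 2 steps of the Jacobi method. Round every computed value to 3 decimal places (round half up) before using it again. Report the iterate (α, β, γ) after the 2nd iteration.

Iteration 1:
  α = (10 - (2)·0.000 - (-1)·0.000) / (5) = 2.000
  β = (6 - (2)·0.000 - (1)·0.000) / (7) = 0.857
  γ = (-9 - (-2)·0.000 - (-2)·0.000) / (5) = -1.800
Iteration 2:
  α = (10 - (2)·0.857 - (-1)·-1.800) / (5) = 1.297
  β = (6 - (2)·2.000 - (1)·-1.800) / (7) = 0.543
  γ = (-9 - (-2)·2.000 - (-2)·0.857) / (5) = -0.657

(1.297, 0.543, -0.657)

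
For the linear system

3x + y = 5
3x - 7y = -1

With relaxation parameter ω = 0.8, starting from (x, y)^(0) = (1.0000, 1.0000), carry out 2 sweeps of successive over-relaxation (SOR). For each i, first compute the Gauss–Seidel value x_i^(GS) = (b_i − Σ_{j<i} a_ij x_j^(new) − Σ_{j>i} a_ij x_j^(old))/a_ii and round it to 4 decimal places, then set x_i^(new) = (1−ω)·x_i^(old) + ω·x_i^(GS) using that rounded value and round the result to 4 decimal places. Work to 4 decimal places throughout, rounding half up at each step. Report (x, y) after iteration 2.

(1.3870, 0.7396)

Iteration 1:
  x: GS value = (5 - (1)·1.0000) / (3) = 1.3333;  x ← (1−ω)·1.0000 + ω·1.3333 = 1.2666
  y: GS value = (-1 - (3)·1.2666) / (-7) = 0.6857;  y ← (1−ω)·1.0000 + ω·0.6857 = 0.7486
Iteration 2:
  x: GS value = (5 - (1)·0.7486) / (3) = 1.4171;  x ← (1−ω)·1.2666 + ω·1.4171 = 1.3870
  y: GS value = (-1 - (3)·1.3870) / (-7) = 0.7373;  y ← (1−ω)·0.7486 + ω·0.7373 = 0.7396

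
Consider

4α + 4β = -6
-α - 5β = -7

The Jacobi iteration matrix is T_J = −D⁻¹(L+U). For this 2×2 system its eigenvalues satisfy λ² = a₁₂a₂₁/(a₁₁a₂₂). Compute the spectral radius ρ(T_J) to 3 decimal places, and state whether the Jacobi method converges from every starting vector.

a₁₂a₂₁/(a₁₁a₂₂) = (4)·(-1) / ((4)·(-5)) = 0.200000
ρ = √|0.200000| = √0.200000 = 0.447
ρ < 1, so Jacobi converges

0.447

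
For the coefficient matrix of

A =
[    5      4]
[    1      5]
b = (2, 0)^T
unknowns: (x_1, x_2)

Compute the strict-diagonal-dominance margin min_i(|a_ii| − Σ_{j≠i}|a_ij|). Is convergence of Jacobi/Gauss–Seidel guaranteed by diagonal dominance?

row 1: |5| − (4) = 1
row 2: |5| − (1) = 4
minimum over rows = 1 → strictly diagonally dominant (convergence guaranteed)

1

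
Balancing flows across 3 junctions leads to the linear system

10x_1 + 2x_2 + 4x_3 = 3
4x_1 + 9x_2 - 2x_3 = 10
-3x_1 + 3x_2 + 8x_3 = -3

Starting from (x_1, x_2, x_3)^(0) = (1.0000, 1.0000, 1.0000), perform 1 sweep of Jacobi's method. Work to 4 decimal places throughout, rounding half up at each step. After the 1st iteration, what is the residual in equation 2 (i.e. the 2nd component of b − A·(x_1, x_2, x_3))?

2.4499

Iteration 1:
  x_1 = (3 - (2)·1.0000 - (4)·1.0000) / (10) = -0.3000
  x_2 = (10 - (4)·1.0000 - (-2)·1.0000) / (9) = 0.8889
  x_3 = (-3 - (-3)·1.0000 - (3)·1.0000) / (8) = -0.3750
Residual b − A·x = (5.7222, 2.4499, -3.5667)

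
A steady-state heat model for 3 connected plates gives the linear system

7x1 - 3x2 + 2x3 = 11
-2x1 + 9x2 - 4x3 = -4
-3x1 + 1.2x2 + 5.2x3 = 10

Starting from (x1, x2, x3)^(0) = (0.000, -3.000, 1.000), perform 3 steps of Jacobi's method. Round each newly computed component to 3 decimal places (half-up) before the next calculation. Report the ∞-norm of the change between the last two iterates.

0.506

Iteration 1:
  x1 = (11 - (-3)·-3.000 - (2)·1.000) / (7) = 0.000
  x2 = (-4 - (-2)·0.000 - (-4)·1.000) / (9) = 0.000
  x3 = (10 - (-3)·0.000 - (1.2)·-3.000) / (5.2) = 2.615
Iteration 2:
  x1 = (11 - (-3)·0.000 - (2)·2.615) / (7) = 0.824
  x2 = (-4 - (-2)·0.000 - (-4)·2.615) / (9) = 0.718
  x3 = (10 - (-3)·0.000 - (1.2)·0.000) / (5.2) = 1.923
Iteration 3:
  x1 = (11 - (-3)·0.718 - (2)·1.923) / (7) = 1.330
  x2 = (-4 - (-2)·0.824 - (-4)·1.923) / (9) = 0.593
  x3 = (10 - (-3)·0.824 - (1.2)·0.718) / (5.2) = 2.233
Change: (0.506, -0.125, 0.310) → max |·| = 0.506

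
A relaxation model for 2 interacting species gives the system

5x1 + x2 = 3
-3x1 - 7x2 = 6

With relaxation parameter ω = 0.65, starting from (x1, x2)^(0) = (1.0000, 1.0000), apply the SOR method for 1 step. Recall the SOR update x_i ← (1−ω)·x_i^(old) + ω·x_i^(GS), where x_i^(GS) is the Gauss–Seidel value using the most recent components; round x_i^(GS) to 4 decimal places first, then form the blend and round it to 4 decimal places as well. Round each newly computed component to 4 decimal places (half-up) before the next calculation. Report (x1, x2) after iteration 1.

Iteration 1:
  x1: GS value = (3 - (1)·1.0000) / (5) = 0.4000;  x1 ← (1−ω)·1.0000 + ω·0.4000 = 0.6100
  x2: GS value = (6 - (-3)·0.6100) / (-7) = -1.1186;  x2 ← (1−ω)·1.0000 + ω·-1.1186 = -0.3771

(0.6100, -0.3771)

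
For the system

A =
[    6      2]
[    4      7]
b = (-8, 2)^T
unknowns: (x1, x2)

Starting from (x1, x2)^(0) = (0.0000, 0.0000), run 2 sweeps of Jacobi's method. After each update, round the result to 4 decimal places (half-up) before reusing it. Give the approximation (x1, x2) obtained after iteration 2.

Iteration 1:
  x1 = (-8 - (2)·0.0000) / (6) = -1.3333
  x2 = (2 - (4)·0.0000) / (7) = 0.2857
Iteration 2:
  x1 = (-8 - (2)·0.2857) / (6) = -1.4286
  x2 = (2 - (4)·-1.3333) / (7) = 1.0476

(-1.4286, 1.0476)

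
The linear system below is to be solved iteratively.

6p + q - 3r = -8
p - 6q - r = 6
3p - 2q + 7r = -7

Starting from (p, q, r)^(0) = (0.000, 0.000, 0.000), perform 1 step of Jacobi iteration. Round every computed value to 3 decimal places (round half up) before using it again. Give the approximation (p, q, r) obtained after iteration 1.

Iteration 1:
  p = (-8 - (1)·0.000 - (-3)·0.000) / (6) = -1.333
  q = (6 - (1)·0.000 - (-1)·0.000) / (-6) = -1.000
  r = (-7 - (3)·0.000 - (-2)·0.000) / (7) = -1.000

(-1.333, -1.000, -1.000)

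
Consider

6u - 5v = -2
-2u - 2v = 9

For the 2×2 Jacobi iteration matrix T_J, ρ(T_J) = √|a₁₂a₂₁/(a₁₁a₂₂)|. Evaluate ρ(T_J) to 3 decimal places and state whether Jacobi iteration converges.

0.913

a₁₂a₂₁/(a₁₁a₂₂) = (-5)·(-2) / ((6)·(-2)) = -0.833333
ρ = √|-0.833333| = √0.833333 = 0.913
ρ < 1, so Jacobi converges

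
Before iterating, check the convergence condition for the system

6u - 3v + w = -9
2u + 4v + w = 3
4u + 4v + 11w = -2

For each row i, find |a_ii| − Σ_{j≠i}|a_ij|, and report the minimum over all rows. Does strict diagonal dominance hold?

1

row 1: |6| − (3+1) = 2
row 2: |4| − (2+1) = 1
row 3: |11| − (4+4) = 3
minimum over rows = 1 → strictly diagonally dominant (convergence guaranteed)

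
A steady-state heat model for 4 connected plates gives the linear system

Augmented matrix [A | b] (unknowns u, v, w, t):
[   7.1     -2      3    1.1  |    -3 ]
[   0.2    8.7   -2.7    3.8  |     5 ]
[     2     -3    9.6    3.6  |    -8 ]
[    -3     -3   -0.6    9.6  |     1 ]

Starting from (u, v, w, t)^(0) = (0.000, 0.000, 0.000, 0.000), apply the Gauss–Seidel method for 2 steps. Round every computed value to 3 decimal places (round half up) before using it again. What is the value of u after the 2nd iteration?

Iteration 1:
  u = (-3 - (-2)·0.000 - (3)·0.000 - (1.1)·0.000) / (7.1) = -0.423
  v = (5 - (0.2)·-0.423 - (-2.7)·0.000 - (3.8)·0.000) / (8.7) = 0.584
  w = (-8 - (2)·-0.423 - (-3)·0.584 - (3.6)·0.000) / (9.6) = -0.563
  t = (1 - (-3)·-0.423 - (-3)·0.584 - (-0.6)·-0.563) / (9.6) = 0.119
Iteration 2:
  u = (-3 - (-2)·0.584 - (3)·-0.563 - (1.1)·0.119) / (7.1) = -0.039
  v = (5 - (0.2)·-0.039 - (-2.7)·-0.563 - (3.8)·0.119) / (8.7) = 0.349
  w = (-8 - (2)·-0.039 - (-3)·0.349 - (3.6)·0.119) / (9.6) = -0.761
  t = (1 - (-3)·-0.039 - (-3)·0.349 - (-0.6)·-0.761) / (9.6) = 0.153

-0.039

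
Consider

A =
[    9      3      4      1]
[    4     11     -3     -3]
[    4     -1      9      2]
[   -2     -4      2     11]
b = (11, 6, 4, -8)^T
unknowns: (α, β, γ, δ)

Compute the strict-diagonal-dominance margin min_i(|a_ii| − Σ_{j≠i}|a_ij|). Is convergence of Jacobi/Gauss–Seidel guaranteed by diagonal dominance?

1

row 1: |9| − (3+4+1) = 1
row 2: |11| − (4+3+3) = 1
row 3: |9| − (4+1+2) = 2
row 4: |11| − (2+4+2) = 3
minimum over rows = 1 → strictly diagonally dominant (convergence guaranteed)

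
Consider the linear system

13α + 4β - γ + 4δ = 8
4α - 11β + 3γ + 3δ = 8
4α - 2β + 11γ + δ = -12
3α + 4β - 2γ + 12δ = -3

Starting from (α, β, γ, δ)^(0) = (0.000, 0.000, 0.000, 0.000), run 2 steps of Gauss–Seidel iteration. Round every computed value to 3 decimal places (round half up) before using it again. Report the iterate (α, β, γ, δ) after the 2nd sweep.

Iteration 1:
  α = (8 - (4)·0.000 - (-1)·0.000 - (4)·0.000) / (13) = 0.615
  β = (8 - (4)·0.615 - (3)·0.000 - (3)·0.000) / (-11) = -0.504
  γ = (-12 - (4)·0.615 - (-2)·-0.504 - (1)·0.000) / (11) = -1.406
  δ = (-3 - (3)·0.615 - (4)·-0.504 - (-2)·-1.406) / (12) = -0.470
Iteration 2:
  α = (8 - (4)·-0.504 - (-1)·-1.406 - (4)·-0.470) / (13) = 0.807
  β = (8 - (4)·0.807 - (3)·-1.406 - (3)·-0.470) / (-11) = -0.945
  γ = (-12 - (4)·0.807 - (-2)·-0.945 - (1)·-0.470) / (11) = -1.513
  δ = (-3 - (3)·0.807 - (4)·-0.945 - (-2)·-1.513) / (12) = -0.389

(0.807, -0.945, -1.513, -0.389)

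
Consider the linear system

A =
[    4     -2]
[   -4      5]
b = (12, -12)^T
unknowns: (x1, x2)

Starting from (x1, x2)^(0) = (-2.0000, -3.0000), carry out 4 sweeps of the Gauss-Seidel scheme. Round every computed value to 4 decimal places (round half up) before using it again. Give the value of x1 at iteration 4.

Iteration 1:
  x1 = (12 - (-2)·-3.0000) / (4) = 1.5000
  x2 = (-12 - (-4)·1.5000) / (5) = -1.2000
Iteration 2:
  x1 = (12 - (-2)·-1.2000) / (4) = 2.4000
  x2 = (-12 - (-4)·2.4000) / (5) = -0.4800
Iteration 3:
  x1 = (12 - (-2)·-0.4800) / (4) = 2.7600
  x2 = (-12 - (-4)·2.7600) / (5) = -0.1920
Iteration 4:
  x1 = (12 - (-2)·-0.1920) / (4) = 2.9040
  x2 = (-12 - (-4)·2.9040) / (5) = -0.0768

2.9040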